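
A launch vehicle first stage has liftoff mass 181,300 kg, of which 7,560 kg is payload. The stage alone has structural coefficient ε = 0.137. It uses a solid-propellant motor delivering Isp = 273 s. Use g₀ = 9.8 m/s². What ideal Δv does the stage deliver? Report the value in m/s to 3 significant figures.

Δv ≈ 4690 m/s

Stage wet mass = m₀ − payload = 181,300 − 7,560 = 173,740 kg.
Stage dry mass = ε × stage wet mass = 0.137 × 173,740 = 23,802.4 kg.
Burnout mass m_f = stage dry + payload = 23,802.4 + 7,560 = 31,362.4 kg.
v_e = Isp · g₀ = 273 × 9.8 = 2675.4 m/s.
Using Δv = v_e ln(m₀/m_f): Δv = v_e · ln(181,300/31,362.4) = 2675.4 × ln(5.781) = 2675.4 × 1.7545 ≈ 4694 m/s.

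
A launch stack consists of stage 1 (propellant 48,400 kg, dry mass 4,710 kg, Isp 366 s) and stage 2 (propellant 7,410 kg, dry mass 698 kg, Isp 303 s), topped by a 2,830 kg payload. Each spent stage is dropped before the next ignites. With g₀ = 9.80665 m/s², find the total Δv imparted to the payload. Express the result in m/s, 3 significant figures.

Ignition mass of stage 1 = 48,400+4,710 + 7,410+698 + 2,830 = 64,048 kg.
Stage 1: m₀ = 64,048 kg, m_f = 64,048 − 48,400 = 15,648 kg; Δv = 366×9.80665×ln(4.093) = 3589.2×1.4093 ≈ 5058 m/s.
Stage 2: m₀ = 10,938 kg, m_f = 10,938 − 7,410 = 3,528 kg; Δv = 303×9.80665×ln(3.1) = 2971.4×1.1315 ≈ 3362 m/s.
Total Δv = 5058 + 3362 = 8420 m/s.

Δv ≈ 8420 m/s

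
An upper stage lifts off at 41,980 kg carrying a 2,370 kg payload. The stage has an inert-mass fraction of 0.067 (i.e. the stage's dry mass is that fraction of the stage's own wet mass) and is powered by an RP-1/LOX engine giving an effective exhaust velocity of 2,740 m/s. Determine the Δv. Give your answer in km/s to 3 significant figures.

Stage wet mass = m₀ − payload = 41,980 − 2,370 = 39,610 kg.
Stage dry mass = ε × stage wet mass = 0.067 × 39,610 = 2,653.87 kg.
Burnout mass m_f = stage dry + payload = 2,653.87 + 2,370 = 5,023.87 kg.
Δv = v_e · ln(41,980/5,023.87) = 2740.0 × ln(8.356) = 2740.0 × 2.1230 ≈ 5817 m/s.

Δv ≈ 5.82 km/s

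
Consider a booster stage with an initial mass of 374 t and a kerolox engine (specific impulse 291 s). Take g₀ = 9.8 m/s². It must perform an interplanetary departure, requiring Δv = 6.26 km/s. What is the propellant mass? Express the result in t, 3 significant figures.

v_e = Isp · g₀ = 291 × 9.8 = 2851.8 m/s.
m₀/m_f = exp(Δv / v_e) = exp(6260 / 2851.8) = exp(2.1951) = 8.9809.
m_f = 374 / 8.9809 = 41.6439 t, so propellant = m₀ − m_f = 374 − 41.6439 = 332.3561 t.

propellant mass ≈ 332 t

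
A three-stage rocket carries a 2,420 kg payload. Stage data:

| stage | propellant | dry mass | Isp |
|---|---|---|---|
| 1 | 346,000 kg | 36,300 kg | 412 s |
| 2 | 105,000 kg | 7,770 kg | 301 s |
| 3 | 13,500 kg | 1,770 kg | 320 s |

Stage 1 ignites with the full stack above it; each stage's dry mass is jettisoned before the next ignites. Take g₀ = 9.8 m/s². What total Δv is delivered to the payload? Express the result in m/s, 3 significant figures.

Ignition mass of stage 1 = 346,000+36,300 + 105,000+7,770 + 13,500+1,770 + 2,420 = 512,760 kg.
Stage 1: m₀ = 512,760 kg, m_f = 512,760 − 346,000 = 166,760 kg; Δv = 412×9.8×ln(3.075) = 4037.6×1.1233 ≈ 4535 m/s.
Stage 2: m₀ = 130,460 kg, m_f = 130,460 − 105,000 = 25,460 kg; Δv = 301×9.8×ln(5.124) = 2949.8×1.6340 ≈ 4820 m/s.
Stage 3: m₀ = 17,690 kg, m_f = 17,690 − 13,500 = 4,190 kg; Δv = 320×9.8×ln(4.222) = 3136.0×1.4403 ≈ 4517 m/s.
Total Δv = 4535 + 4820 + 4517 = 13872 m/s.

Δv ≈ 13900 m/s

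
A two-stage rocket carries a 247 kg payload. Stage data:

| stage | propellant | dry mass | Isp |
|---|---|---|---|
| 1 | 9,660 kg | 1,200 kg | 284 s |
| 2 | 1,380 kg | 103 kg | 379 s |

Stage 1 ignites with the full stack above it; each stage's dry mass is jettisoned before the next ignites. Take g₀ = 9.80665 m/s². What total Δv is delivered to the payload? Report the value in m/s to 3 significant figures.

Δv ≈ 10000 m/s

Ignition mass of stage 1 = 9,660+1,200 + 1,380+103 + 247 = 12,590 kg.
Stage 1: m₀ = 12,590 kg, m_f = 12,590 − 9,660 = 2,930 kg; Δv = 284×9.80665×ln(4.297) = 2785.1×1.4579 ≈ 4060 m/s.
Stage 2: m₀ = 1,730 kg, m_f = 1,730 − 1,380 = 350 kg; Δv = 379×9.80665×ln(4.943) = 3716.7×1.5979 ≈ 5939 m/s.
Total Δv = 4060 + 5939 = 9999 m/s.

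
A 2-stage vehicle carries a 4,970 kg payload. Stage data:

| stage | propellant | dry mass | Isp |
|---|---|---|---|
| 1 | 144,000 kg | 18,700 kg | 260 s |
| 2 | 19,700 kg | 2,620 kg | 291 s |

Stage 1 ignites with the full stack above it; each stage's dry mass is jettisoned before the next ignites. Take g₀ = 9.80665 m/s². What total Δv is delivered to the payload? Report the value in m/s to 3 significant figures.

Δv ≈ 7270 m/s

Ignition mass of stage 1 = 144,000+18,700 + 19,700+2,620 + 4,970 = 189,990 kg.
Stage 1: m₀ = 189,990 kg, m_f = 189,990 − 144,000 = 45,990 kg; Δv = 260×9.80665×ln(4.131) = 2549.7×1.4185 ≈ 3617 m/s.
Stage 2: m₀ = 27,290 kg, m_f = 27,290 − 19,700 = 7,590 kg; Δv = 291×9.80665×ln(3.596) = 2853.7×1.2797 ≈ 3652 m/s.
Total Δv = 3617 + 3652 = 7269 m/s.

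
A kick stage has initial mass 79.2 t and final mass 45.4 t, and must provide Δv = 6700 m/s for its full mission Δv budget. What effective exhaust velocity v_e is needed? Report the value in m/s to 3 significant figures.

ln(m₀/m_f) = ln(79200/45400) = ln(1.744) = 0.5565.
Using Δv = v_e ln(m₀/m_f): v_e = Δv / ln(m₀/m_f) = 6700 / 0.5565 = 12040.3 m/s.

v_e ≈ 12000 m/s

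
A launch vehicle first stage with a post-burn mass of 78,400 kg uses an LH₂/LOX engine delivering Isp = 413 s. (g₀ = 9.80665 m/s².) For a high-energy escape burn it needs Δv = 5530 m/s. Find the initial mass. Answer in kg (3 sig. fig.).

initial mass ≈ 307000 kg

v_e = Isp · g₀ = 413 × 9.80665 = 4050.1 m/s.
From the ideal rocket equation, m₀/m_f = exp(Δv / v_e) = exp(5530 / 4050.1) = exp(1.3654) = 3.9172.
m₀ = m_f × 3.9172 = 78,400 × 3.9172 = 307,108 kg.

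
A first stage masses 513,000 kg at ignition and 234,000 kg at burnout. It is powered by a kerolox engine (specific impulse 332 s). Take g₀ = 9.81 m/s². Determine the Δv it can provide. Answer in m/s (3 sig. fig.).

Δv ≈ 2560 m/s

v_e = Isp · g₀ = 332 × 9.81 = 3256.9 m/s.
Using Δv = v_e ln(m₀/m_f): Δv = v_e · ln(m₀/m_f) = 3256.9 × ln(2.192) = 3256.9 × 0.7850 ≈ 2556.5 m/s.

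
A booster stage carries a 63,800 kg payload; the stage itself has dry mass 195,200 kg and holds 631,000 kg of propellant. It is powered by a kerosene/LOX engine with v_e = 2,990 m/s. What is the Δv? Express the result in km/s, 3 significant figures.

m₀ = payload + dry + propellant = 63,800 + 195,200 + 631,000 = 890,000 kg.
m_f = payload + dry = 63,800 + 195,200 = 259,000 kg.
Δv = v_e · ln(m₀/m_f) = 2990.0 × ln(3.436) = 2990.0 × 1.2344 ≈ 3690.8 m/s.

Δv ≈ 3.69 km/s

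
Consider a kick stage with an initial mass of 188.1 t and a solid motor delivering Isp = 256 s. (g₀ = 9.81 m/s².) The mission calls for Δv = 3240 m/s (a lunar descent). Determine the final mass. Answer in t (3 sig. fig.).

final mass ≈ 51.8 t

v_e = Isp · g₀ = 256 × 9.81 = 2511.4 m/s.
By the Tsiolkovsky rocket equation, m₀/m_f = exp(Δv / v_e) = exp(3240 / 2511.4) = exp(1.2901) = 3.6333.
m_f = m₀ / 3.6333 = 188.1 / 3.6333 = 51.7711 t.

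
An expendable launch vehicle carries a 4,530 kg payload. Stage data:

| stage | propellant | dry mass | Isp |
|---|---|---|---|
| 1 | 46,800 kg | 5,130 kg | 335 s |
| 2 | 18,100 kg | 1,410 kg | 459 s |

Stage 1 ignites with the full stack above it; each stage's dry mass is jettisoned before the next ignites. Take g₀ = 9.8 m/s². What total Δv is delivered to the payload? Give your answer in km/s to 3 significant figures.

Ignition mass of stage 1 = 46,800+5,130 + 18,100+1,410 + 4,530 = 75,970 kg.
Stage 1: m₀ = 75,970 kg, m_f = 75,970 − 46,800 = 29,170 kg; Δv = 335×9.8×ln(2.604) = 3283.0×0.9572 ≈ 3142 m/s.
Stage 2: m₀ = 24,040 kg, m_f = 24,040 − 18,100 = 5,940 kg; Δv = 459×9.8×ln(4.047) = 4498.2×1.3980 ≈ 6289 m/s.
Total Δv = 3142 + 6289 = 9431 m/s.

Δv ≈ 9.43 km/s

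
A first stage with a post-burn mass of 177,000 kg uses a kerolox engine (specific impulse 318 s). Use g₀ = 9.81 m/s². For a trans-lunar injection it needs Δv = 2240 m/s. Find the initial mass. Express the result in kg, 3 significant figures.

initial mass ≈ 363000 kg

v_e = Isp · g₀ = 318 × 9.81 = 3119.6 m/s.
Using Δv = v_e ln(m₀/m_f): m₀/m_f = exp(Δv / v_e) = exp(2240 / 3119.6) = exp(0.7180) = 2.0504.
m₀ = m_f × 2.0504 = 177,000 × 2.0504 = 362,921 kg.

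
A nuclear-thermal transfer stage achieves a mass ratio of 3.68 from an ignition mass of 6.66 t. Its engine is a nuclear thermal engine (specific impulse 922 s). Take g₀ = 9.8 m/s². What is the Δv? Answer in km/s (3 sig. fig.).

v_e = Isp · g₀ = 922 × 9.8 = 9035.6 m/s.
Rocket equation: Δv = v_e · ln(3.68) = 9035.6 × 1.3029 ≈ 11772.6 m/s.

Δv ≈ 11.8 km/s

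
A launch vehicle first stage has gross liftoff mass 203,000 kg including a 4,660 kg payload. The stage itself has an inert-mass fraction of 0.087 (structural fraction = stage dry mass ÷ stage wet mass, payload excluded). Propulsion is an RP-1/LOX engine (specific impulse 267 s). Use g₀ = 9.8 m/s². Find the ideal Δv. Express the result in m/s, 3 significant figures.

Δv ≈ 5820 m/s

Stage wet mass = m₀ − payload = 203,000 − 4,660 = 198,340 kg.
Stage dry mass = ε × stage wet mass = 0.087 × 198,340 = 17,255.6 kg.
Burnout mass m_f = stage dry + payload = 17,255.6 + 4,660 = 21,915.6 kg.
v_e = Isp · g₀ = 267 × 9.8 = 2616.6 m/s.
Using Δv = v_e ln(m₀/m_f): Δv = v_e · ln(203,000/21,915.6) = 2616.6 × ln(9.263) = 2616.6 × 2.2260 ≈ 5825 m/s.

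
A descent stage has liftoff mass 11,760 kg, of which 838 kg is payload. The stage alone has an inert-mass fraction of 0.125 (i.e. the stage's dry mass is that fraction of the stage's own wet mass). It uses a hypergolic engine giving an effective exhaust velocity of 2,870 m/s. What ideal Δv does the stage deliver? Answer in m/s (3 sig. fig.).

Δv ≈ 4810 m/s

Stage wet mass = m₀ − payload = 11,760 − 838 = 10,922 kg.
Stage dry mass = ε × stage wet mass = 0.125 × 10,922 = 1,365.25 kg.
Burnout mass m_f = stage dry + payload = 1,365.25 + 838 = 2,203.25 kg.
Rocket equation: Δv = v_e · ln(11,760/2,203.25) = 2870.0 × ln(5.338) = 2870.0 × 1.6748 ≈ 4807 m/s.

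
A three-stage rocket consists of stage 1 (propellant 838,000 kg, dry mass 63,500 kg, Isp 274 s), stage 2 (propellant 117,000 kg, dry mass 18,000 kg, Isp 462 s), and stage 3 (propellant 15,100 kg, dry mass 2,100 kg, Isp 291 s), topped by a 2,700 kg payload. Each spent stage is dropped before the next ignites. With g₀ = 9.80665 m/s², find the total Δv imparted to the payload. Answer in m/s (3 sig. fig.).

Ignition mass of stage 1 = 838,000+63,500 + 117,000+18,000 + 15,100+2,100 + 2,700 = 1,056,400 kg.
Stage 1: m₀ = 1,056,400 kg, m_f = 1,056,400 − 838,000 = 218,400 kg; Δv = 274×9.80665×ln(4.837) = 2687.0×1.5763 ≈ 4236 m/s.
Stage 2: m₀ = 154,900 kg, m_f = 154,900 − 117,000 = 37,900 kg; Δv = 462×9.80665×ln(4.087) = 4530.7×1.4078 ≈ 6378 m/s.
Stage 3: m₀ = 19,900 kg, m_f = 19,900 − 15,100 = 4,800 kg; Δv = 291×9.80665×ln(4.146) = 2853.7×1.4221 ≈ 4058 m/s.
Total Δv = 4236 + 6378 + 4058 = 14672 m/s.

Δv ≈ 14700 m/s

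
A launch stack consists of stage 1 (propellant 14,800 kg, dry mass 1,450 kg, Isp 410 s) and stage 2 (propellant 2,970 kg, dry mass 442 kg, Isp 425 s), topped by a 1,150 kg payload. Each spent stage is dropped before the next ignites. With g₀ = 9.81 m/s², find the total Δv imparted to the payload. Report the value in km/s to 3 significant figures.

Ignition mass of stage 1 = 14,800+1,450 + 2,970+442 + 1,150 = 20,812 kg.
Stage 1: m₀ = 20,812 kg, m_f = 20,812 − 14,800 = 6,012 kg; Δv = 410×9.81×ln(3.462) = 4022.1×1.2418 ≈ 4995 m/s.
Stage 2: m₀ = 4,562 kg, m_f = 4,562 − 2,970 = 1,592 kg; Δv = 425×9.81×ln(2.866) = 4169.2×1.0528 ≈ 4389 m/s.
Total Δv = 4995 + 4389 = 9384 m/s.

Δv ≈ 9.38 km/s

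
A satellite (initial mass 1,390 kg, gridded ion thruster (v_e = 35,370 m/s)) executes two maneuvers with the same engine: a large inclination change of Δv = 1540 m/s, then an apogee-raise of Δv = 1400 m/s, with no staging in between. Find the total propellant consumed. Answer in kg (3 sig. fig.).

total propellant consumed ≈ 111 kg

After the first burn: m = 1390 × exp(−1540/35370.0) = 1390 × 0.95739 = 1,330.77 kg.
After the second burn: m = 1,330.77 × exp(−1400/35370.0) = 1,330.77 × 0.96119 = 1,279.12 kg.
Total propellant = m₀ − m_final = 1390 − 1,279.12 = 110.88 kg.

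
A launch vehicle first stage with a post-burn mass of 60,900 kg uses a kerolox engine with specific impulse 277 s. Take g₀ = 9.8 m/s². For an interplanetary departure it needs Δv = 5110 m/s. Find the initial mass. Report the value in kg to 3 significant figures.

initial mass ≈ 400000 kg

v_e = Isp · g₀ = 277 × 9.8 = 2714.6 m/s.
m₀/m_f = exp(Δv / v_e) = exp(5110 / 2714.6) = exp(1.8824) = 6.5693.
m₀ = m_f × 6.5693 = 60,900 × 6.5693 = 400,070 kg.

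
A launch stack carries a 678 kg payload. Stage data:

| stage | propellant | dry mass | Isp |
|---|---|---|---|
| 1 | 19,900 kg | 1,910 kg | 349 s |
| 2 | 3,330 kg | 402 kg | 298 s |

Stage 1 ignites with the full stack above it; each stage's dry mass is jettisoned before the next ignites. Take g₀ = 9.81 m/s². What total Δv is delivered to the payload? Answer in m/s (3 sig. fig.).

Δv ≈ 8980 m/s

Ignition mass of stage 1 = 19,900+1,910 + 3,330+402 + 678 = 26,220 kg.
Stage 1: m₀ = 26,220 kg, m_f = 26,220 − 19,900 = 6,320 kg; Δv = 349×9.81×ln(4.149) = 3423.7×1.4228 ≈ 4871 m/s.
Stage 2: m₀ = 4,410 kg, m_f = 4,410 − 3,330 = 1,080 kg; Δv = 298×9.81×ln(4.083) = 2923.4×1.4069 ≈ 4113 m/s.
Total Δv = 4871 + 4113 = 8984 m/s.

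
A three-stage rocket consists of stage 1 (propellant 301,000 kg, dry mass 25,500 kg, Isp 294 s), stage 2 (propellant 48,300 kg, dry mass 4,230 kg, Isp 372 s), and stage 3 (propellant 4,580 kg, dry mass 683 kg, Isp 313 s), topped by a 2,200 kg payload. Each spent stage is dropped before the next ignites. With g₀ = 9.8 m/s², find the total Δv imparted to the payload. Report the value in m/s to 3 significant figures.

Δv ≈ 13200 m/s

Ignition mass of stage 1 = 301,000+25,500 + 48,300+4,230 + 4,580+683 + 2,200 = 386,493 kg.
Stage 1: m₀ = 386,493 kg, m_f = 386,493 − 301,000 = 85,493 kg; Δv = 294×9.8×ln(4.521) = 2881.2×1.5087 ≈ 4347 m/s.
Stage 2: m₀ = 59,993 kg, m_f = 59,993 − 48,300 = 11,693 kg; Δv = 372×9.8×ln(5.131) = 3645.6×1.6352 ≈ 5961 m/s.
Stage 3: m₀ = 7,463 kg, m_f = 7,463 − 4,580 = 2,883 kg; Δv = 313×9.8×ln(2.589) = 3067.4×0.9511 ≈ 2917 m/s.
Total Δv = 4347 + 5961 + 2917 = 13225 m/s.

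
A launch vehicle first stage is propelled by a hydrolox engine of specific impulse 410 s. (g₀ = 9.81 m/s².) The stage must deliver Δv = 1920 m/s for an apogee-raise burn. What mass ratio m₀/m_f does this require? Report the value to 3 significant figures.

v_e = Isp · g₀ = 410 × 9.81 = 4022.1 m/s.
m₀/m_f = exp(Δv / v_e) = exp(1920 / 4022.1) = exp(0.4774) = 1.6118.

mass ratio ≈ 1.61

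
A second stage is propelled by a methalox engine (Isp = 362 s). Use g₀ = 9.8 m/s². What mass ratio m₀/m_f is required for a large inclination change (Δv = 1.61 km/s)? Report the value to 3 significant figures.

mass ratio ≈ 1.57

v_e = Isp · g₀ = 362 × 9.8 = 3547.6 m/s.
m₀/m_f = exp(Δv / v_e) = exp(1610 / 3547.6) = exp(0.4538) = 1.5743.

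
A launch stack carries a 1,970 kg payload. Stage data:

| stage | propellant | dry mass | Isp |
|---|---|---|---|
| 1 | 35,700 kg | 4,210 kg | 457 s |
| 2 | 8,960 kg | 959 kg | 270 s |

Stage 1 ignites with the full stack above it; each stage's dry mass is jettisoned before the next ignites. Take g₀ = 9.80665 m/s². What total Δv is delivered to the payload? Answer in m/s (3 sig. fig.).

Δv ≈ 8950 m/s

Ignition mass of stage 1 = 35,700+4,210 + 8,960+959 + 1,970 = 51,799 kg.
Stage 1: m₀ = 51,799 kg, m_f = 51,799 − 35,700 = 16,099 kg; Δv = 457×9.80665×ln(3.218) = 4481.6×1.1686 ≈ 5237 m/s.
Stage 2: m₀ = 11,889 kg, m_f = 11,889 − 8,960 = 2,929 kg; Δv = 270×9.80665×ln(4.059) = 2647.8×1.4010 ≈ 3709 m/s.
Total Δv = 5237 + 3709 = 8946 m/s.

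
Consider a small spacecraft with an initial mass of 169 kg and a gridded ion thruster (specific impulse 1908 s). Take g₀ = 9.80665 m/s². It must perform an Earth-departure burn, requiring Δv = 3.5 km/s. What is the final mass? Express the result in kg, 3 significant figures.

final mass ≈ 140 kg

v_e = Isp · g₀ = 1908 × 9.80665 = 18711.1 m/s.
m₀/m_f = exp(Δv / v_e) = exp(3500 / 18711.1) = exp(0.1871) = 1.2057.
m_f = m₀ / 1.2057 = 169 / 1.2057 = 140.168 kg.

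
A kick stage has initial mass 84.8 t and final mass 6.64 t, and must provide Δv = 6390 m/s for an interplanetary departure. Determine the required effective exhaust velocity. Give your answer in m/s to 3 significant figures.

v_e ≈ 2510 m/s

ln(m₀/m_f) = ln(84800/6640) = ln(12.77) = 2.5472.
v_e = Δv / ln(m₀/m_f) = 6390 / 2.5472 = 2508.7 m/s.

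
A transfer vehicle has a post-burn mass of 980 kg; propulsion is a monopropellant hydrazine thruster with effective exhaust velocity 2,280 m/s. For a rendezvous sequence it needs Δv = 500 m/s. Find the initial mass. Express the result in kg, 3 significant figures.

initial mass ≈ 1220 kg

From the ideal rocket equation, m₀/m_f = exp(Δv / v_e) = exp(500 / 2280.0) = exp(0.2193) = 1.2452.
m₀ = m_f × 1.2452 = 980 × 1.2452 = 1,220.3 kg.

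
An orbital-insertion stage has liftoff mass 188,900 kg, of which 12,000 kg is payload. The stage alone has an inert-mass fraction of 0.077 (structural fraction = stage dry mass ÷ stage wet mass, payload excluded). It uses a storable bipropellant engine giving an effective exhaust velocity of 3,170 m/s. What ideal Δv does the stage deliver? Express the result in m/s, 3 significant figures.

Stage wet mass = m₀ − payload = 188,900 − 12,000 = 176,900 kg.
Stage dry mass = ε × stage wet mass = 0.077 × 176,900 = 13,621.3 kg.
Burnout mass m_f = stage dry + payload = 13,621.3 + 12,000 = 25,621.3 kg.
By the Tsiolkovsky rocket equation, Δv = v_e · ln(188,900/25,621.3) = 3170.0 × ln(7.373) = 3170.0 × 1.9978 ≈ 6333 m/s.

Δv ≈ 6330 m/s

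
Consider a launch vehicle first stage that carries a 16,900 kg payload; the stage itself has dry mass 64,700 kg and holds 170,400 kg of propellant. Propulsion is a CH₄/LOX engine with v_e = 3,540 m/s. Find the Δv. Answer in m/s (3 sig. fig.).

m₀ = payload + dry + propellant = 16,900 + 64,700 + 170,400 = 252,000 kg.
m_f = payload + dry = 16,900 + 64,700 = 81,600 kg.
From the ideal rocket equation, Δv = v_e · ln(m₀/m_f) = 3540.0 × ln(3.088) = 3540.0 × 1.1276 ≈ 3991.7 m/s.

Δv ≈ 3990 m/s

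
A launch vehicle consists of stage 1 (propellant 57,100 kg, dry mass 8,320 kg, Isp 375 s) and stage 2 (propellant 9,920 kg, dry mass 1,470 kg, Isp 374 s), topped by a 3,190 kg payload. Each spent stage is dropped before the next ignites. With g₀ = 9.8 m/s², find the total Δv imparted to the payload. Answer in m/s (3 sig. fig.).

Δv ≈ 8780 m/s

Ignition mass of stage 1 = 57,100+8,320 + 9,920+1,470 + 3,190 = 80,000 kg.
Stage 1: m₀ = 80,000 kg, m_f = 80,000 − 57,100 = 22,900 kg; Δv = 375×9.8×ln(3.493) = 3675.0×1.2509 ≈ 4597 m/s.
Stage 2: m₀ = 14,580 kg, m_f = 14,580 − 9,920 = 4,660 kg; Δv = 374×9.8×ln(3.129) = 3665.2×1.1406 ≈ 4181 m/s.
Total Δv = 4597 + 4181 = 8778 m/s.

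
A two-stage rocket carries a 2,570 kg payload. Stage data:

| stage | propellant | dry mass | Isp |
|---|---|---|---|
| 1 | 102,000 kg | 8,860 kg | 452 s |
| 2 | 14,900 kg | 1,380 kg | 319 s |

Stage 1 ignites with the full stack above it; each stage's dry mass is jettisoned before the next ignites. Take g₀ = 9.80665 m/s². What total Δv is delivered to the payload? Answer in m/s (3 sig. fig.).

Ignition mass of stage 1 = 102,000+8,860 + 14,900+1,380 + 2,570 = 129,710 kg.
Stage 1: m₀ = 129,710 kg, m_f = 129,710 − 102,000 = 27,710 kg; Δv = 452×9.80665×ln(4.681) = 4432.6×1.5435 ≈ 6842 m/s.
Stage 2: m₀ = 18,850 kg, m_f = 18,850 − 14,900 = 3,950 kg; Δv = 319×9.80665×ln(4.772) = 3128.3×1.5628 ≈ 4889 m/s.
Total Δv = 6842 + 4889 = 11731 m/s.

Δv ≈ 11700 m/s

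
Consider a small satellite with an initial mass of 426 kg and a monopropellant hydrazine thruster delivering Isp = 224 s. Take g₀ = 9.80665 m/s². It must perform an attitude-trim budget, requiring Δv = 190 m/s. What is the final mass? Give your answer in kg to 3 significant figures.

v_e = Isp · g₀ = 224 × 9.80665 = 2196.7 m/s.
From the ideal rocket equation, m₀/m_f = exp(Δv / v_e) = exp(190 / 2196.7) = exp(0.0865) = 1.0903.
m_f = m₀ / 1.0903 = 426 / 1.0903 = 390.718 kg.

final mass ≈ 391 kg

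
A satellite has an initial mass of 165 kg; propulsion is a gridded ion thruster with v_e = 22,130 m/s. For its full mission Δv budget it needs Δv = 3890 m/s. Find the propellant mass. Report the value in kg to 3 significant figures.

propellant mass ≈ 26.6 kg

Using Δv = v_e ln(m₀/m_f): m₀/m_f = exp(Δv / v_e) = exp(3890 / 22130.0) = exp(0.1758) = 1.1922.
m_f = 165 / 1.1922 = 138.4 kg, so propellant = m₀ − m_f = 165 − 138.4 = 26.6 kg.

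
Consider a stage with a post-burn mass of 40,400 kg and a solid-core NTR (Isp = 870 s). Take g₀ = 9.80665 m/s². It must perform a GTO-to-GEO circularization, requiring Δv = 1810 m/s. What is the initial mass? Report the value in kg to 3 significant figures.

v_e = Isp · g₀ = 870 × 9.80665 = 8531.8 m/s.
By the Tsiolkovsky rocket equation, m₀/m_f = exp(Δv / v_e) = exp(1810 / 8531.8) = exp(0.2121) = 1.2363.
m₀ = m_f × 1.2363 = 40,400 × 1.2363 = 49,946.5 kg.

initial mass ≈ 49900 kg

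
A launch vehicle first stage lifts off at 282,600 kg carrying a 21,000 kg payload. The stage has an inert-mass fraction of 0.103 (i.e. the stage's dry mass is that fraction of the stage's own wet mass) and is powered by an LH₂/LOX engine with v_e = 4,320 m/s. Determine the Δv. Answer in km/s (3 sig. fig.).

Δv ≈ 7.66 km/s

Stage wet mass = m₀ − payload = 282,600 − 21,000 = 261,600 kg.
Stage dry mass = ε × stage wet mass = 0.103 × 261,600 = 26,944.8 kg.
Burnout mass m_f = stage dry + payload = 26,944.8 + 21,000 = 47,944.8 kg.
From the ideal rocket equation, Δv = v_e · ln(282,600/47,944.8) = 4320.0 × ln(5.894) = 4320.0 × 1.7740 ≈ 7664 m/s.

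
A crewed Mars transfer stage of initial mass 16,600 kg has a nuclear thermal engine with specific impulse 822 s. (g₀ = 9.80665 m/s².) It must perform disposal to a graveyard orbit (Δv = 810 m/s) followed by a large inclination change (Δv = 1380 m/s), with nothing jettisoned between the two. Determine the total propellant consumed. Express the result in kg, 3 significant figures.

v_e = Isp · g₀ = 822 × 9.80665 = 8061.1 m/s.
After the first burn: m = 16600 × exp(−810/8061.1) = 16600 × 0.90440 = 15,013 kg.
After the second burn: m = 15,013 × exp(−1380/8061.1) = 15,013 × 0.84266 = 12,650.9 kg.
Total propellant = m₀ − m_final = 16600 − 12,650.9 = 3,949.1 kg.

total propellant consumed ≈ 3950 kg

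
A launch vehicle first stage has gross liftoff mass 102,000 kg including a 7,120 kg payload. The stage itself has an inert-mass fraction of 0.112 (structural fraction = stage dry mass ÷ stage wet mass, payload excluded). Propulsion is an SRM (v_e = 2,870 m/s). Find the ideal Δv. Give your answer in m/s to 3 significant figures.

Δv ≈ 5020 m/s

Stage wet mass = m₀ − payload = 102,000 − 7,120 = 94,880 kg.
Stage dry mass = ε × stage wet mass = 0.112 × 94,880 = 10,626.6 kg.
Burnout mass m_f = stage dry + payload = 10,626.6 + 7,120 = 17,746.6 kg.
Rocket equation: Δv = v_e · ln(102,000/17,746.6) = 2870.0 × ln(5.748) = 2870.0 × 1.7488 ≈ 5019 m/s.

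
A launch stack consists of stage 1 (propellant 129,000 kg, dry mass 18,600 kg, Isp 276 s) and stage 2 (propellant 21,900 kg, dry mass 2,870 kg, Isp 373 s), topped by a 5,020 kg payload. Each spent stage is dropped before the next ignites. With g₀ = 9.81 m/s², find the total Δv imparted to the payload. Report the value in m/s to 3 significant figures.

Δv ≈ 8380 m/s

Ignition mass of stage 1 = 129,000+18,600 + 21,900+2,870 + 5,020 = 177,390 kg.
Stage 1: m₀ = 177,390 kg, m_f = 177,390 − 129,000 = 48,390 kg; Δv = 276×9.81×ln(3.666) = 2707.6×1.2991 ≈ 3517 m/s.
Stage 2: m₀ = 29,790 kg, m_f = 29,790 − 21,900 = 7,890 kg; Δv = 373×9.81×ln(3.776) = 3659.1×1.3286 ≈ 4861 m/s.
Total Δv = 3517 + 4861 = 8378 m/s.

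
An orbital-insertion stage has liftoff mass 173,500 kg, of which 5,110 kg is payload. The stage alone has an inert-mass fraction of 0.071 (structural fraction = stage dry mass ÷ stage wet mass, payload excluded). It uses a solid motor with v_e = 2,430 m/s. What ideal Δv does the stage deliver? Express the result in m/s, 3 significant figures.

Stage wet mass = m₀ − payload = 173,500 − 5,110 = 168,390 kg.
Stage dry mass = ε × stage wet mass = 0.071 × 168,390 = 11,955.7 kg.
Burnout mass m_f = stage dry + payload = 11,955.7 + 5,110 = 17,065.7 kg.
Δv = v_e · ln(173,500/17,065.7) = 2430.0 × ln(10.17) = 2430.0 × 2.3191 ≈ 5635 m/s.

Δv ≈ 5640 m/s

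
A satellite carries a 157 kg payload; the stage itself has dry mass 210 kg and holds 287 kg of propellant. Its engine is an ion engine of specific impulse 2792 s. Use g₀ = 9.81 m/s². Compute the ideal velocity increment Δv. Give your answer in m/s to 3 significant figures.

Δv ≈ 15800 m/s

v_e = Isp · g₀ = 2792 × 9.81 = 27389.5 m/s.
m₀ = payload + dry + propellant = 157 + 210 + 287 = 654 kg.
m_f = payload + dry = 157 + 210 = 367 kg.
By the Tsiolkovsky rocket equation, Δv = v_e · ln(m₀/m_f) = 27389.5 × ln(1.782) = 27389.5 × 0.5777 ≈ 15824.2 m/s.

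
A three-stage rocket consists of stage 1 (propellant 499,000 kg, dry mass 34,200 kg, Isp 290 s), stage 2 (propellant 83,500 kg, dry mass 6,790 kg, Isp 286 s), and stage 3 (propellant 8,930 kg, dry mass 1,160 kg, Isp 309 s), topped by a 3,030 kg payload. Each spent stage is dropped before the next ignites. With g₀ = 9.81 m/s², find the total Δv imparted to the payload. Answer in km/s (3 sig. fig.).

Δv ≈ 12.4 km/s

Ignition mass of stage 1 = 499,000+34,200 + 83,500+6,790 + 8,930+1,160 + 3,030 = 636,610 kg.
Stage 1: m₀ = 636,610 kg, m_f = 636,610 − 499,000 = 137,610 kg; Δv = 290×9.81×ln(4.626) = 2844.9×1.5317 ≈ 4358 m/s.
Stage 2: m₀ = 103,410 kg, m_f = 103,410 − 83,500 = 19,910 kg; Δv = 286×9.81×ln(5.194) = 2805.7×1.6475 ≈ 4622 m/s.
Stage 3: m₀ = 13,120 kg, m_f = 13,120 − 8,930 = 4,190 kg; Δv = 309×9.81×ln(3.131) = 3031.3×1.1414 ≈ 3460 m/s.
Total Δv = 4358 + 4622 + 3460 = 12440 m/s.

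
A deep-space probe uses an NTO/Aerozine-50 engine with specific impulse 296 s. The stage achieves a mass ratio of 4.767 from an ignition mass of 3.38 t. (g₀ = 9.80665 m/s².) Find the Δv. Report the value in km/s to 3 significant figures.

Δv ≈ 4.53 km/s

v_e = Isp · g₀ = 296 × 9.80665 = 2902.8 m/s.
By the Tsiolkovsky rocket equation, Δv = v_e · ln(4.767) = 2902.8 × 1.5617 ≈ 4533.3 m/s.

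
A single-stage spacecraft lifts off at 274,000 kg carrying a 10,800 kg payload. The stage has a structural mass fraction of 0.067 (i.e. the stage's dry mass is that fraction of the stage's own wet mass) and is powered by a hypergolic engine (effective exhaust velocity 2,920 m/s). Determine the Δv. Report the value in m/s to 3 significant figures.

Δv ≈ 6620 m/s

Stage wet mass = m₀ − payload = 274,000 − 10,800 = 263,200 kg.
Stage dry mass = ε × stage wet mass = 0.067 × 263,200 = 17,634.4 kg.
Burnout mass m_f = stage dry + payload = 17,634.4 + 10,800 = 28,434.4 kg.
Rocket equation: Δv = v_e · ln(274,000/28,434.4) = 2920.0 × ln(9.636) = 2920.0 × 2.2655 ≈ 6615 m/s.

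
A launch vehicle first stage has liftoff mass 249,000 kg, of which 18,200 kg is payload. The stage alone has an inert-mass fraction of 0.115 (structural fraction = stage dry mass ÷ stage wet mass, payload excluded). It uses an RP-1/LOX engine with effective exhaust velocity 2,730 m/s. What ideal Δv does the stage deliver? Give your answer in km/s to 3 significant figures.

Δv ≈ 4.69 km/s

Stage wet mass = m₀ − payload = 249,000 − 18,200 = 230,800 kg.
Stage dry mass = ε × stage wet mass = 0.115 × 230,800 = 26,542 kg.
Burnout mass m_f = stage dry + payload = 26,542 + 18,200 = 44,742 kg.
From the ideal rocket equation, Δv = v_e · ln(249,000/44,742) = 2730.0 × ln(5.565) = 2730.0 × 1.7165 ≈ 4686 m/s.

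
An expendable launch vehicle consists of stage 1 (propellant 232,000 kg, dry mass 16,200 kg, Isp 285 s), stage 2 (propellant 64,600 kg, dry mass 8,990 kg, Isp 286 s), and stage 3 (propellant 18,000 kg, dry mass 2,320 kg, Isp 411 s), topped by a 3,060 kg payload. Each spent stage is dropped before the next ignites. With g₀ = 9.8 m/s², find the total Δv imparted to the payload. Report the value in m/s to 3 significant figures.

Ignition mass of stage 1 = 232,000+16,200 + 64,600+8,990 + 18,000+2,320 + 3,060 = 345,170 kg.
Stage 1: m₀ = 345,170 kg, m_f = 345,170 − 232,000 = 113,170 kg; Δv = 285×9.8×ln(3.05) = 2793.0×1.1151 ≈ 3115 m/s.
Stage 2: m₀ = 96,970 kg, m_f = 96,970 − 64,600 = 32,370 kg; Δv = 286×9.8×ln(2.996) = 2802.8×1.0972 ≈ 3075 m/s.
Stage 3: m₀ = 23,380 kg, m_f = 23,380 − 18,000 = 5,380 kg; Δv = 411×9.8×ln(4.346) = 4027.8×1.4692 ≈ 5918 m/s.
Total Δv = 3115 + 3075 + 5918 = 12108 m/s.

Δv ≈ 12100 m/s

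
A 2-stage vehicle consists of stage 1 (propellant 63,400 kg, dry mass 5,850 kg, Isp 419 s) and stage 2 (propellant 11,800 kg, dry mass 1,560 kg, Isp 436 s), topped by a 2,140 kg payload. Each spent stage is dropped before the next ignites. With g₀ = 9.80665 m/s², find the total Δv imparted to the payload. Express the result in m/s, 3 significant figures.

Δv ≈ 11800 m/s

Ignition mass of stage 1 = 63,400+5,850 + 11,800+1,560 + 2,140 = 84,750 kg.
Stage 1: m₀ = 84,750 kg, m_f = 84,750 − 63,400 = 21,350 kg; Δv = 419×9.80665×ln(3.97) = 4109.0×1.3787 ≈ 5665 m/s.
Stage 2: m₀ = 15,500 kg, m_f = 15,500 − 11,800 = 3,700 kg; Δv = 436×9.80665×ln(4.189) = 4275.7×1.4325 ≈ 6125 m/s.
Total Δv = 5665 + 6125 = 11790 m/s.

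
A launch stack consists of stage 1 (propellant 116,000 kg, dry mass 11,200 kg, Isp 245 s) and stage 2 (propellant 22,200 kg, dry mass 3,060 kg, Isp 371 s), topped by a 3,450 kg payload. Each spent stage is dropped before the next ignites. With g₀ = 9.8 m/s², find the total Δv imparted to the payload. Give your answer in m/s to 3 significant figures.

Δv ≈ 8670 m/s

Ignition mass of stage 1 = 116,000+11,200 + 22,200+3,060 + 3,450 = 155,910 kg.
Stage 1: m₀ = 155,910 kg, m_f = 155,910 − 116,000 = 39,910 kg; Δv = 245×9.8×ln(3.907) = 2401.0×1.3627 ≈ 3272 m/s.
Stage 2: m₀ = 28,710 kg, m_f = 28,710 − 22,200 = 6,510 kg; Δv = 371×9.8×ln(4.41) = 3635.8×1.4839 ≈ 5395 m/s.
Total Δv = 3272 + 5395 = 8667 m/s.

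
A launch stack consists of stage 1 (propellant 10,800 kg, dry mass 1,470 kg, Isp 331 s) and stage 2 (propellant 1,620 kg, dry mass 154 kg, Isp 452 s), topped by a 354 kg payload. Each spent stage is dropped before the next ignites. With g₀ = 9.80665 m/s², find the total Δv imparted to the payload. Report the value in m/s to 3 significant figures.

Ignition mass of stage 1 = 10,800+1,470 + 1,620+154 + 354 = 14,398 kg.
Stage 1: m₀ = 14,398 kg, m_f = 14,398 − 10,800 = 3,598 kg; Δv = 331×9.80665×ln(4.002) = 3246.0×1.3867 ≈ 4501 m/s.
Stage 2: m₀ = 2,128 kg, m_f = 2,128 − 1,620 = 508 kg; Δv = 452×9.80665×ln(4.189) = 4432.6×1.4325 ≈ 6350 m/s.
Total Δv = 4501 + 6350 = 10851 m/s.

Δv ≈ 10900 m/s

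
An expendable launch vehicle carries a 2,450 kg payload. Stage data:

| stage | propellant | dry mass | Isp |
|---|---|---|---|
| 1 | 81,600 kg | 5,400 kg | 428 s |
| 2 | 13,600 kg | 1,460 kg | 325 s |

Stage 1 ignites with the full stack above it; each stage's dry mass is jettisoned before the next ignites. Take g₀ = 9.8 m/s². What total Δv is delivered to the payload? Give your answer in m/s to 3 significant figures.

Ignition mass of stage 1 = 81,600+5,400 + 13,600+1,460 + 2,450 = 104,510 kg.
Stage 1: m₀ = 104,510 kg, m_f = 104,510 − 81,600 = 22,910 kg; Δv = 428×9.8×ln(4.562) = 4194.4×1.5177 ≈ 6366 m/s.
Stage 2: m₀ = 17,510 kg, m_f = 17,510 − 13,600 = 3,910 kg; Δv = 325×9.8×ln(4.478) = 3185.0×1.4992 ≈ 4775 m/s.
Total Δv = 6366 + 4775 = 11141 m/s.

Δv ≈ 11100 m/s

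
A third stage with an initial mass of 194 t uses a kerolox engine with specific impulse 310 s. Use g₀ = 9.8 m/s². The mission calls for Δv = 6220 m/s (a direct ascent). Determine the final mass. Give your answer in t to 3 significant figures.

v_e = Isp · g₀ = 310 × 9.8 = 3038.0 m/s.
From the ideal rocket equation, m₀/m_f = exp(Δv / v_e) = exp(6220 / 3038.0) = exp(2.0474) = 7.7477.
m_f = m₀ / 7.7477 = 194 / 7.7477 = 25.0397 t.

final mass ≈ 25.0 t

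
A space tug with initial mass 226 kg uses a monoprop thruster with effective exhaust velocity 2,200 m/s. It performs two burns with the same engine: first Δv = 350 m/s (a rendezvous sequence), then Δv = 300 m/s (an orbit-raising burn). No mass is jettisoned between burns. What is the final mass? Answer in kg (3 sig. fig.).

After the first burn: m = 226 × exp(−350/2200.0) = 226 × 0.85292 = 192.76 kg.
After the second burn: m = 192.76 × exp(−300/2200.0) = 192.76 × 0.87253 = 168.189 kg.

final mass ≈ 168 kg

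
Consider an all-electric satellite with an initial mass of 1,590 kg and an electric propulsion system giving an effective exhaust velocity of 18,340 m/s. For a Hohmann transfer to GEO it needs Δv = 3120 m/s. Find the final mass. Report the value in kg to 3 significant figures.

Rocket equation: m₀/m_f = exp(Δv / v_e) = exp(3120 / 18340.0) = exp(0.1701) = 1.1854.
m_f = m₀ / 1.1854 = 1,590 / 1.1854 = 1,341.32 kg.

final mass ≈ 1340 kg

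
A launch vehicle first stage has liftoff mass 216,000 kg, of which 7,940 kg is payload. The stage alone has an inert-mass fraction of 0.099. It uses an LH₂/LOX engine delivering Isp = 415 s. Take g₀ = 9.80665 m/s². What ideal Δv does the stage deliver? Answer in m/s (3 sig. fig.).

Stage wet mass = m₀ − payload = 216,000 − 7,940 = 208,060 kg.
Stage dry mass = ε × stage wet mass = 0.099 × 208,060 = 20,597.9 kg.
Burnout mass m_f = stage dry + payload = 20,597.9 + 7,940 = 28,537.9 kg.
v_e = Isp · g₀ = 415 × 9.80665 = 4069.8 m/s.
Δv = v_e · ln(216,000/28,537.9) = 4069.8 × ln(7.569) = 4069.8 × 2.0240 ≈ 8237 m/s.

Δv ≈ 8240 m/s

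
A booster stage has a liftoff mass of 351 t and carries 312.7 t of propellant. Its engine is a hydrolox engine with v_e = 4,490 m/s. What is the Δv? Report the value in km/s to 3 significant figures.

Δv ≈ 9.95 km/s

m_f = m₀ − m_prop = 351 − 312.7 = 38.3 t.
By the Tsiolkovsky rocket equation, Δv = v_e · ln(m₀/m_f) = 4490.0 × ln(9.164) = 4490.0 × 2.2153 ≈ 9946.9 m/s.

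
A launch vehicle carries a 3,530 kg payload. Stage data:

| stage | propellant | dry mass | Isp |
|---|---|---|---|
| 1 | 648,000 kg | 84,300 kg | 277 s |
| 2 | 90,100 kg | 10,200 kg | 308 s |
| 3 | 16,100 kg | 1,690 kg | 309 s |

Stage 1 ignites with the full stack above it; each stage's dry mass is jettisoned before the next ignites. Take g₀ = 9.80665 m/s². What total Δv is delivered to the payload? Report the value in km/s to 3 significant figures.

Δv ≈ 12.2 km/s

Ignition mass of stage 1 = 648,000+84,300 + 90,100+10,200 + 16,100+1,690 + 3,530 = 853,920 kg.
Stage 1: m₀ = 853,920 kg, m_f = 853,920 − 648,000 = 205,920 kg; Δv = 277×9.80665×ln(4.147) = 2716.4×1.4223 ≈ 3864 m/s.
Stage 2: m₀ = 121,620 kg, m_f = 121,620 − 90,100 = 31,520 kg; Δv = 308×9.80665×ln(3.859) = 3020.4×1.3503 ≈ 4078 m/s.
Stage 3: m₀ = 21,320 kg, m_f = 21,320 − 16,100 = 5,220 kg; Δv = 309×9.80665×ln(4.084) = 3030.3×1.4071 ≈ 4264 m/s.
Total Δv = 3864 + 4078 + 4264 = 12206 m/s.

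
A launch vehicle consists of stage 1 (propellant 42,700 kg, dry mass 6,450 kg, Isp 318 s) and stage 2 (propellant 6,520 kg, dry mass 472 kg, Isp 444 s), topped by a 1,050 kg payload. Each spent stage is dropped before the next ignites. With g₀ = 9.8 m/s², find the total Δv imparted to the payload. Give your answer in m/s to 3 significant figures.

Ignition mass of stage 1 = 42,700+6,450 + 6,520+472 + 1,050 = 57,192 kg.
Stage 1: m₀ = 57,192 kg, m_f = 57,192 − 42,700 = 14,492 kg; Δv = 318×9.8×ln(3.946) = 3116.4×1.3728 ≈ 4278 m/s.
Stage 2: m₀ = 8,042 kg, m_f = 8,042 − 6,520 = 1,522 kg; Δv = 444×9.8×ln(5.284) = 4351.2×1.6647 ≈ 7243 m/s.
Total Δv = 4278 + 7243 = 11521 m/s.

Δv ≈ 11500 m/s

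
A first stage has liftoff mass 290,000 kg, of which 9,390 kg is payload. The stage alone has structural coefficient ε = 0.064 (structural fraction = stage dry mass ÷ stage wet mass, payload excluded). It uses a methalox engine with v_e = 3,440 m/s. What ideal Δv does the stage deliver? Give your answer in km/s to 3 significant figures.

Stage wet mass = m₀ − payload = 290,000 − 9,390 = 280,610 kg.
Stage dry mass = ε × stage wet mass = 0.064 × 280,610 = 17,959 kg.
Burnout mass m_f = stage dry + payload = 17,959 + 9,390 = 27,349 kg.
Δv = v_e · ln(290,000/27,349) = 3440.0 × ln(10.6) = 3440.0 × 2.3612 ≈ 8123 m/s.

Δv ≈ 8.12 km/s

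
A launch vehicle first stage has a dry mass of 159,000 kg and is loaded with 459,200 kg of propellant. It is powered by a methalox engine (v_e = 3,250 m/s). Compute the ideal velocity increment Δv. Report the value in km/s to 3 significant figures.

m₀ = m_dry + m_prop = 159,000 + 459,200 = 618,200 kg.
Δv = v_e · ln(m₀/m_f) = 3250.0 × ln(3.888) = 3250.0 × 1.3579 ≈ 4413.2 m/s.

Δv ≈ 4.41 km/s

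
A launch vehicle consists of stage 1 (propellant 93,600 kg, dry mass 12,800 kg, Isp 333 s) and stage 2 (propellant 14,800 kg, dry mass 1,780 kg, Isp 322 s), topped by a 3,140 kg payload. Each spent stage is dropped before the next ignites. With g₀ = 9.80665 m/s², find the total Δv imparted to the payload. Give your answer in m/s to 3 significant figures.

Ignition mass of stage 1 = 93,600+12,800 + 14,800+1,780 + 3,140 = 126,120 kg.
Stage 1: m₀ = 126,120 kg, m_f = 126,120 − 93,600 = 32,520 kg; Δv = 333×9.80665×ln(3.878) = 3265.6×1.3554 ≈ 4426 m/s.
Stage 2: m₀ = 19,720 kg, m_f = 19,720 − 14,800 = 4,920 kg; Δv = 322×9.80665×ln(4.008) = 3157.7×1.3883 ≈ 4384 m/s.
Total Δv = 4426 + 4384 = 8810 m/s.

Δv ≈ 8810 m/s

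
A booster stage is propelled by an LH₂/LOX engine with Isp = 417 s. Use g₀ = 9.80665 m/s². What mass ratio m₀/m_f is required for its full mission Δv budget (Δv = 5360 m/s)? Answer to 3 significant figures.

mass ratio ≈ 3.71

v_e = Isp · g₀ = 417 × 9.80665 = 4089.4 m/s.
m₀/m_f = exp(Δv / v_e) = exp(5360 / 4089.4) = exp(1.3107) = 3.7088.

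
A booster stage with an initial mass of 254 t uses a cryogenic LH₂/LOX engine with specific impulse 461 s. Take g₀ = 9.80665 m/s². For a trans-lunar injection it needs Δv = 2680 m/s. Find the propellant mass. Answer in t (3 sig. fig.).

propellant mass ≈ 114 t

v_e = Isp · g₀ = 461 × 9.80665 = 4520.9 m/s.
By the Tsiolkovsky rocket equation, m₀/m_f = exp(Δv / v_e) = exp(2680 / 4520.9) = exp(0.5928) = 1.8091.
m_f = 254 / 1.8091 = 140.401 t, so propellant = m₀ − m_f = 254 − 140.401 = 113.599 t.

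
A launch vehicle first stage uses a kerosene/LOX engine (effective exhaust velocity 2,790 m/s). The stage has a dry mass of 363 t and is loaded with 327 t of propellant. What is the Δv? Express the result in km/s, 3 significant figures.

m₀ = m_dry + m_prop = 363 + 327 = 690 t.
Rocket equation: Δv = v_e · ln(m₀/m_f) = 2790.0 × ln(1.901) = 2790.0 × 0.6423 ≈ 1792.0 m/s.

Δv ≈ 1.79 km/s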